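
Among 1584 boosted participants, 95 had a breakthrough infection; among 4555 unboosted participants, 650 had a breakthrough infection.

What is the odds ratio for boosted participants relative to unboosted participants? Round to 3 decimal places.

odds, boosted participants = 95/1489 = 0.0638
odds, unboosted participants = 650/3905 = 0.1665
OR = 0.0638 / 0.1665 = 0.383

0.383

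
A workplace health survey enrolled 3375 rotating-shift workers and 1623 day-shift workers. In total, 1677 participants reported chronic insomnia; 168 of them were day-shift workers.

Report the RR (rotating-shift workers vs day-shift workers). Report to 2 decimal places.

RR: 4.32

rotating-shift workers with the outcome: 1677 − 168 = 1509
rotating-shift workers without the outcome: 3375 − 1509 = 1866
day-shift workers without the outcome: 1623 − 168 = 1455
risk, rotating-shift workers = 1509/3375 = 0.4471
risk, day-shift workers = 168/1623 = 0.1035
RR = 0.4471 / 0.1035 = 4.32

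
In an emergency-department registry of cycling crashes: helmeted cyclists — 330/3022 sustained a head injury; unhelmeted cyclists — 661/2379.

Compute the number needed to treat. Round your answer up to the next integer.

risk, helmeted cyclists = 330/3022 = 0.109199
risk, unhelmeted cyclists = 661/2379 = 0.277848
absolute risk difference = 0.168649
1 / 0.168649 = 5.929 → round up → 6

6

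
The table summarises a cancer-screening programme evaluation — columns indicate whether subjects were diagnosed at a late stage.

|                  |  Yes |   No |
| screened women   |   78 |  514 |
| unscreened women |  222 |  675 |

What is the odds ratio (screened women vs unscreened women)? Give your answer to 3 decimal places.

OR = (78 × 675) / (514 × 222) = 52650/114108 ≈ 0.461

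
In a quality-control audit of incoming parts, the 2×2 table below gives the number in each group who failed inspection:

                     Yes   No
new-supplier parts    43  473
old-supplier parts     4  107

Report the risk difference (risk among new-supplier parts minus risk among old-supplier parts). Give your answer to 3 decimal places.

RD: 0.047

risk, new-supplier parts = 43/516 = 0.08333
risk, old-supplier parts = 4/111 = 0.03604
risk difference = 0.08333 − 0.03604 = 0.047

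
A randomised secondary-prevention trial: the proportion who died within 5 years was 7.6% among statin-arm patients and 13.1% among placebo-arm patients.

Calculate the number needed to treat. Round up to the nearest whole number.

absolute risk difference = 0.055000
1 / 0.055000 = 18.182 → round up → 19

19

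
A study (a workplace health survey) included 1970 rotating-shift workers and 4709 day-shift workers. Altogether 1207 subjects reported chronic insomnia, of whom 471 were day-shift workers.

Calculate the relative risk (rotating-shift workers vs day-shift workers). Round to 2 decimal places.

rotating-shift workers with the outcome: 1207 − 471 = 736
rotating-shift workers without the outcome: 1970 − 736 = 1234
day-shift workers without the outcome: 4709 − 471 = 4238
risk, rotating-shift workers = 736/1970 = 0.3736
risk, day-shift workers = 471/4709 = 0.1000
RR = 0.3736 / 0.1000 = 3.74

3.74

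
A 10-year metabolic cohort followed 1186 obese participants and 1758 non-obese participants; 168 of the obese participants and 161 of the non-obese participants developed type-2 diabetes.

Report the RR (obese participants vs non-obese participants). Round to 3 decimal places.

RR ≈ 1.547

risk, obese participants = 168/1186 = 0.1417
risk, non-obese participants = 161/1758 = 0.0916
RR = 0.1417 / 0.0916 = 1.547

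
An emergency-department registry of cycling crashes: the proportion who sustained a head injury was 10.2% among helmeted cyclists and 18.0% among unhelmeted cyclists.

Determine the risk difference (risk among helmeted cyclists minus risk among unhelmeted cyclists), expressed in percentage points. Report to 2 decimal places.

RD: -7.80

risk difference = 0.1020 − 0.1800 = -0.0780 → -7.80 percentage points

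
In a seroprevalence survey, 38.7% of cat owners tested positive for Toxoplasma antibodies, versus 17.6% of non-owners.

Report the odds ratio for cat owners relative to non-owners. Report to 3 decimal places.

OR = 2.956

odds, cat owners = 0.3870/0.6130 = 0.6313
odds, non-owners = 0.1760/0.8240 = 0.2136
OR = 0.6313 / 0.2136 = 2.956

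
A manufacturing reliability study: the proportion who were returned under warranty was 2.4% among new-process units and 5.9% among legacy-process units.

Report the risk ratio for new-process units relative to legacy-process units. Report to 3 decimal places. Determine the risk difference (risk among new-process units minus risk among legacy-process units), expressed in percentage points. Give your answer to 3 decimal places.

RR = 0.02400 / 0.05900 = 0.407
risk difference = 0.02400 − 0.05900 = -0.03500 → -3.500 percentage points

RR = 0.407; RD = -3.500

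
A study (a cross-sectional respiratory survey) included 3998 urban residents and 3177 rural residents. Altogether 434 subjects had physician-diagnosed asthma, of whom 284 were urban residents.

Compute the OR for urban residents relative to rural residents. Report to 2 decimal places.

1.54

urban residents without the outcome: 3998 − 284 = 3714
rural residents with the outcome: 434 − 284 = 150
rural residents without the outcome: 3177 − 150 = 3027
odds, urban residents = 284/3714 = 0.07647
odds, rural residents = 150/3027 = 0.04955
OR = 0.07647 / 0.04955 = 1.54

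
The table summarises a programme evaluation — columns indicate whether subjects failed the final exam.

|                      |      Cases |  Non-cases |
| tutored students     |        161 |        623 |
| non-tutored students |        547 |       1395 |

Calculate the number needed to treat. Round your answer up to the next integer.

NNT: 14

risk, tutored students = 161/784 = 0.205357
risk, non-tutored students = 547/1942 = 0.281668
absolute risk difference = 0.076311
1 / 0.076311 = 13.104 → round up → 14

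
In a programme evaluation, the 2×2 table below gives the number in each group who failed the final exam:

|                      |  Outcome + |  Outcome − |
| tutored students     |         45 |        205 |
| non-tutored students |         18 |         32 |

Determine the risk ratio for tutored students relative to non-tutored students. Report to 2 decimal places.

risk, tutored students = 45/250 = 0.1800
risk, non-tutored students = 18/50 = 0.3600
RR = 0.1800 / 0.3600 = 0.50

RR = 0.50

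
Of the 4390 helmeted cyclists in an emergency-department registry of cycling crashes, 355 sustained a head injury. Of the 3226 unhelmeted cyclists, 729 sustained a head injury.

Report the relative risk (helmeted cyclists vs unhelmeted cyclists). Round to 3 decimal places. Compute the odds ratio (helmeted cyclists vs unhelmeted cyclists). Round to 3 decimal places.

risk, helmeted cyclists = 355/4390 = 0.0809
risk, unhelmeted cyclists = 729/3226 = 0.2260
RR = 0.0809 / 0.2260 = 0.358
odds, helmeted cyclists = 355/4035 = 0.0880
odds, unhelmeted cyclists = 729/2497 = 0.2920
OR = 0.0880 / 0.2920 = 0.301

RR = 0.358; OR = 0.301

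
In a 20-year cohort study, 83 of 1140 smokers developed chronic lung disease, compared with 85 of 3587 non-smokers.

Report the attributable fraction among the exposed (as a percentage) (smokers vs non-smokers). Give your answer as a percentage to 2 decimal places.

AR% ≈ 67.45%

risk, smokers = 83/1140 = 0.07281
risk, non-smokers = 85/3587 = 0.02370
AR% = (0.07281 − 0.02370) / 0.07281 = 0.6745 → 67.45%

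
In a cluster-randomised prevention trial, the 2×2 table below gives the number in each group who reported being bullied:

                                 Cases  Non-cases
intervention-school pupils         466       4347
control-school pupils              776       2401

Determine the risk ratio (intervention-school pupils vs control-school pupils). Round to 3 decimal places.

RR: 0.396

risk, intervention-school pupils = 466/4813 = 0.0968
risk, control-school pupils = 776/3177 = 0.2443
RR = 0.0968 / 0.2443 = 0.396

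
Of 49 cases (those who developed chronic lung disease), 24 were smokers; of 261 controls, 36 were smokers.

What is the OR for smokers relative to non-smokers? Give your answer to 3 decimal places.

OR = (24 × 225) / (36 × 25) = 5400/900 ≈ 6.000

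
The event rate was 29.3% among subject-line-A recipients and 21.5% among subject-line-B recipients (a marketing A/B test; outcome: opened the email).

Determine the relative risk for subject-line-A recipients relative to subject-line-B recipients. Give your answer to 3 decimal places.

RR = 0.2930 / 0.2150 = 1.363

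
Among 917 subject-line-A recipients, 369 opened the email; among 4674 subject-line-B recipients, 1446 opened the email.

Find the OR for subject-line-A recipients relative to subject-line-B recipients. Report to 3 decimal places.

OR = (369 × 3228) / (548 × 1446) = 1191132/792408 ≈ 1.503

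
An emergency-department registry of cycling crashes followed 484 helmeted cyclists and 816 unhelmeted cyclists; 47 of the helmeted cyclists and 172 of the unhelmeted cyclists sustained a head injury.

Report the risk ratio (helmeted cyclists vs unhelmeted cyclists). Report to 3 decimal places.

RR: 0.461

risk, helmeted cyclists = 47/484 = 0.0971
risk, unhelmeted cyclists = 172/816 = 0.2108
RR = 0.0971 / 0.2108 = 0.461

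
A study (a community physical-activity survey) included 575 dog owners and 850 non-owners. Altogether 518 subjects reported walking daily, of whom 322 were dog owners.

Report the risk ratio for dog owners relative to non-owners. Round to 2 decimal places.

RR: 2.43

dog owners without the outcome: 575 − 322 = 253
non-owners with the outcome: 518 − 322 = 196
non-owners without the outcome: 850 − 196 = 654
risk, dog owners = 322/575 = 0.5600
risk, non-owners = 196/850 = 0.2306
RR = 0.5600 / 0.2306 = 2.43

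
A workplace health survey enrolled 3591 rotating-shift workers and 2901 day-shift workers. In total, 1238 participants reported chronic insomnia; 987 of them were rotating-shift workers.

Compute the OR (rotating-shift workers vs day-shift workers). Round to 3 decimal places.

rotating-shift workers without the outcome: 3591 − 987 = 2604
day-shift workers with the outcome: 1238 − 987 = 251
day-shift workers without the outcome: 2901 − 251 = 2650
OR = (987 × 2650) / (2604 × 251) = 2615550/653604 ≈ 4.002

4.002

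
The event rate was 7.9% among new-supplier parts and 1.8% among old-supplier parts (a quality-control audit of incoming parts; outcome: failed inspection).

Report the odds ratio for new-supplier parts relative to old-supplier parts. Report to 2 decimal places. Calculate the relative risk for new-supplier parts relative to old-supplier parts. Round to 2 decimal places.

OR = 4.68; RR = 4.39

odds, new-supplier parts = 0.07900/0.92100 = 0.08578
odds, old-supplier parts = 0.01800/0.98200 = 0.01833
OR = 0.08578 / 0.01833 = 4.68
RR = 0.07900 / 0.01800 = 4.39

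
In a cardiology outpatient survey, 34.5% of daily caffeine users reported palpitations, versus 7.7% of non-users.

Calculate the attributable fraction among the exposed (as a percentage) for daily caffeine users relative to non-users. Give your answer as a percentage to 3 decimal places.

AR% = (0.3450 − 0.0770) / 0.3450 = 0.7768 → 77.681%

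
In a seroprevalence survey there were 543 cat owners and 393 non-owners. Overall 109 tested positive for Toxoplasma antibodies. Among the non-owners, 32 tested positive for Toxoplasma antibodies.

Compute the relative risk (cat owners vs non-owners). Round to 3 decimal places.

1.742

cat owners with the outcome: 109 − 32 = 77
cat owners without the outcome: 543 − 77 = 466
non-owners without the outcome: 393 − 32 = 361
risk, cat owners = 77/543 = 0.1418
risk, non-owners = 32/393 = 0.0814
RR = 0.1418 / 0.0814 = 1.742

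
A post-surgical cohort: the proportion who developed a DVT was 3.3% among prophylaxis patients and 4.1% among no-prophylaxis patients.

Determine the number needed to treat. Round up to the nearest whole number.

NNT = 125

absolute risk difference = 0.008000
1 / 0.008000 = 125.000 → round up → 125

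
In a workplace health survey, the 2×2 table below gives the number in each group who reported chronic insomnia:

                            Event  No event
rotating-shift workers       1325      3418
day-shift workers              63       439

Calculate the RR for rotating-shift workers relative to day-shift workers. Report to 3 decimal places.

2.226

risk, rotating-shift workers = 1325/4743 = 0.2794
risk, day-shift workers = 63/502 = 0.1255
RR = 0.2794 / 0.1255 = 2.226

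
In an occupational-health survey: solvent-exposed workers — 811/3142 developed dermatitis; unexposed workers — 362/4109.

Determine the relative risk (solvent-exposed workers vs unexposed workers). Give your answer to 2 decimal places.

risk, solvent-exposed workers = 811/3142 = 0.2581
risk, unexposed workers = 362/4109 = 0.0881
RR = 0.2581 / 0.0881 = 2.93

RR: 2.93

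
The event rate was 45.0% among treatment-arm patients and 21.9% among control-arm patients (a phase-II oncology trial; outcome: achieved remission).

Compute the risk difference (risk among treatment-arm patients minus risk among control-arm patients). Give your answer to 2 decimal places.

risk difference = 0.4500 − 0.2190 = 0.23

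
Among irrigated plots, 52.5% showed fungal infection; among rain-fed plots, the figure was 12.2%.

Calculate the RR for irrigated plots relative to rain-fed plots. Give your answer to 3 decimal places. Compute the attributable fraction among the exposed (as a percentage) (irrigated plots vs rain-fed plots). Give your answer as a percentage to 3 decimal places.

RR = 0.5250 / 0.1220 = 4.303
AR% = (0.5250 − 0.1220) / 0.5250 = 0.7676 → 76.762%

RR = 4.303; AR% = 76.762%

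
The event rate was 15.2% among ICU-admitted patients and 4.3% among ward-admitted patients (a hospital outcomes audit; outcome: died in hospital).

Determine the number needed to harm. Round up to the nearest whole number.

absolute risk difference = 0.109000
1 / 0.109000 = 9.174 → round up → 10

NNH ≈ 10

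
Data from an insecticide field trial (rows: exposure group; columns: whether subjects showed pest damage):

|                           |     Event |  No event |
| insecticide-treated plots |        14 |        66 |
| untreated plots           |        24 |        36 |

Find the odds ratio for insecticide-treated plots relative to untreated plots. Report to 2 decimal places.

OR = (14 × 36) / (66 × 24) = 504/1584 ≈ 0.32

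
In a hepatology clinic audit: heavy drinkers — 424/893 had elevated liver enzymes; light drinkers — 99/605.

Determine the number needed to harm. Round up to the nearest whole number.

NNH ≈ 4

risk, heavy drinkers = 424/893 = 0.474804
risk, light drinkers = 99/605 = 0.163636
absolute risk difference = 0.311168
1 / 0.311168 = 3.214 → round up → 4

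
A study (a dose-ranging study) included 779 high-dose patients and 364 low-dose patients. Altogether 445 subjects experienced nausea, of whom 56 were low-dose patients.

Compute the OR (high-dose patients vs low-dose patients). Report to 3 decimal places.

OR ≈ 5.486

high-dose patients with the outcome: 445 − 56 = 389
high-dose patients without the outcome: 779 − 389 = 390
low-dose patients without the outcome: 364 − 56 = 308
OR = (389 × 308) / (390 × 56) = 119812/21840 ≈ 5.486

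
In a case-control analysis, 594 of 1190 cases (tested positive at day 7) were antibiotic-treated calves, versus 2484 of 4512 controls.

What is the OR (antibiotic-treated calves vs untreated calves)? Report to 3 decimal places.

odds, antibiotic-treated calves = 594/2484 = 0.2391
odds, untreated calves = 596/2028 = 0.2939
OR = 0.2391 / 0.2939 = 0.814

0.814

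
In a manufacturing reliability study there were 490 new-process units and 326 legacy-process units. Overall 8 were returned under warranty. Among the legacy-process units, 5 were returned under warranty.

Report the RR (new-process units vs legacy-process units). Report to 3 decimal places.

RR ≈ 0.399

new-process units with the outcome: 8 − 5 = 3
new-process units without the outcome: 490 − 3 = 487
legacy-process units without the outcome: 326 − 5 = 321
risk, new-process units = 3/490 = 0.00612
risk, legacy-process units = 5/326 = 0.01534
RR = 0.00612 / 0.01534 = 0.399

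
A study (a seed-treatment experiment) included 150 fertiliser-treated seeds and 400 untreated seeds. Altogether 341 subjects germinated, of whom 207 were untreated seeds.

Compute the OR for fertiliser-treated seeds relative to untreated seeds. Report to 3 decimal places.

OR: 7.809

fertiliser-treated seeds with the outcome: 341 − 207 = 134
fertiliser-treated seeds without the outcome: 150 − 134 = 16
untreated seeds without the outcome: 400 − 207 = 193
OR = (134 × 193) / (16 × 207) = 25862/3312 ≈ 7.809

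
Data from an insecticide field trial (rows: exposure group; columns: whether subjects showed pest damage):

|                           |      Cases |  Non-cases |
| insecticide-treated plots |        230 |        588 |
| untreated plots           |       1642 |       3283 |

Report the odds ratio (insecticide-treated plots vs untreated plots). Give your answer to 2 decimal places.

odds, insecticide-treated plots = 230/588 = 0.3912
odds, untreated plots = 1642/3283 = 0.5002
OR = 0.3912 / 0.5002 = 0.78

0.78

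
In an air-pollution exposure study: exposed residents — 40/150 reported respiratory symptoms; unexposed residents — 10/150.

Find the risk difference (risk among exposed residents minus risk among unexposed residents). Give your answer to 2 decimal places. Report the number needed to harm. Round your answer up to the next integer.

RD = 0.20; NNH = 5

risk, exposed residents = 40/150 = 0.2667
risk, unexposed residents = 10/150 = 0.0667
risk difference = 0.2667 − 0.0667 = 0.20
absolute risk difference = 0.200000
1 / 0.200000 = 5.000 → round up → 5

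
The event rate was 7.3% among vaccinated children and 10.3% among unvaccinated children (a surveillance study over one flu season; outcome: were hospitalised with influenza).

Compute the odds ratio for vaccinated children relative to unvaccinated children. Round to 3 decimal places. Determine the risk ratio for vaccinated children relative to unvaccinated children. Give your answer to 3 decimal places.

OR = 0.686; RR = 0.709

odds, vaccinated children = 0.0730/0.9270 = 0.0787
odds, unvaccinated children = 0.1030/0.8970 = 0.1148
OR = 0.0787 / 0.1148 = 0.686
RR = 0.0730 / 0.1030 = 0.709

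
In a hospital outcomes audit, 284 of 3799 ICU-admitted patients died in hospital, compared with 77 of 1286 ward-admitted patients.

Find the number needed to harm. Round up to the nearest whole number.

68

risk, ICU-admitted patients = 284/3799 = 0.074757
risk, ward-admitted patients = 77/1286 = 0.059876
absolute risk difference = 0.014881
1 / 0.014881 = 67.200 → round up → 68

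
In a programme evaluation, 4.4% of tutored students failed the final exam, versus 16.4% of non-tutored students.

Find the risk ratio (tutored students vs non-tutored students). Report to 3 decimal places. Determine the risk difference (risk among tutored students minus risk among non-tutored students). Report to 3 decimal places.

RR = 0.268; RD = -0.120

RR = 0.04400 / 0.16400 = 0.268
risk difference = 0.04400 − 0.16400 = -0.120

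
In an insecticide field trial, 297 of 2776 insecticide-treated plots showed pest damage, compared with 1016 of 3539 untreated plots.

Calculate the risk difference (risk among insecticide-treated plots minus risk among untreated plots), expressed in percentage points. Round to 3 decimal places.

RD = -18.010

risk, insecticide-treated plots = 297/2776 = 0.1070
risk, untreated plots = 1016/3539 = 0.2871
risk difference = 0.1070 − 0.2871 = -0.1801 → -18.010 percentage points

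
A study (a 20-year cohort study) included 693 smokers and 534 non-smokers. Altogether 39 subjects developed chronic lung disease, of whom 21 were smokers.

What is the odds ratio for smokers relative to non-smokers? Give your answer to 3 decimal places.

0.896

smokers without the outcome: 693 − 21 = 672
non-smokers with the outcome: 39 − 21 = 18
non-smokers without the outcome: 534 − 18 = 516
OR = (21 × 516) / (672 × 18) = 10836/12096 ≈ 0.896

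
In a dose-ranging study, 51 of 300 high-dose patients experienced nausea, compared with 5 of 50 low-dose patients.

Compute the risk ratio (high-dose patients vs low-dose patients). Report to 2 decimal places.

risk, high-dose patients = 51/300 = 0.1700
risk, low-dose patients = 5/50 = 0.1000
RR = 0.1700 / 0.1000 = 1.70

RR = 1.70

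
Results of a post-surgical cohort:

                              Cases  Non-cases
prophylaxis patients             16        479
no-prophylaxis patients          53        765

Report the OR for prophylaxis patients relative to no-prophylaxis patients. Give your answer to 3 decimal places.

odds, prophylaxis patients = 16/479 = 0.03340
odds, no-prophylaxis patients = 53/765 = 0.06928
OR = 0.03340 / 0.06928 = 0.482

0.482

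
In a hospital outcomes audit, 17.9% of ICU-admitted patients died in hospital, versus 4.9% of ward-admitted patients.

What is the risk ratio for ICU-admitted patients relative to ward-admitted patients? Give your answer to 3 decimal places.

RR = 0.17900 / 0.04900 = 3.653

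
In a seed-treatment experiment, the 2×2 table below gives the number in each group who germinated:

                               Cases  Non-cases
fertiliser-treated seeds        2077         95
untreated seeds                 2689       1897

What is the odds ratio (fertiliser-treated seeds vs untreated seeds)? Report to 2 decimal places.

OR = (2077 × 1897) / (95 × 2689) = 3940069/255455 ≈ 15.42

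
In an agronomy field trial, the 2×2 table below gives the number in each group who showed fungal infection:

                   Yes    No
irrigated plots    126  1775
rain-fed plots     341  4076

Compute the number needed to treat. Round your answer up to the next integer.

92

risk, irrigated plots = 126/1901 = 0.066281
risk, rain-fed plots = 341/4417 = 0.077202
absolute risk difference = 0.010921
1 / 0.010921 = 91.567 → round up → 92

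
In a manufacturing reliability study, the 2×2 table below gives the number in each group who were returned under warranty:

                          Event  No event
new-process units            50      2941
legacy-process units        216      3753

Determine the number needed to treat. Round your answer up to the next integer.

27

risk, new-process units = 50/2991 = 0.016717
risk, legacy-process units = 216/3969 = 0.054422
absolute risk difference = 0.037705
1 / 0.037705 = 26.522 → round up → 27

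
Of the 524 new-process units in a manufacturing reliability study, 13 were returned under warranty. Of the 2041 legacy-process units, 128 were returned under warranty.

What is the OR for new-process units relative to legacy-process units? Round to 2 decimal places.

OR = (13 × 1913) / (511 × 128) = 24869/65408 ≈ 0.38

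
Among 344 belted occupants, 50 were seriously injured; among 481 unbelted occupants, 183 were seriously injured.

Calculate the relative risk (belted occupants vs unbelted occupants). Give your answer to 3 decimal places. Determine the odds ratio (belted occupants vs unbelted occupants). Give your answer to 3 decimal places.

risk, belted occupants = 50/344 = 0.1453
risk, unbelted occupants = 183/481 = 0.3805
RR = 0.1453 / 0.3805 = 0.382
OR = (50 × 298) / (294 × 183) = 14900/53802 ≈ 0.277

RR = 0.382; OR = 0.277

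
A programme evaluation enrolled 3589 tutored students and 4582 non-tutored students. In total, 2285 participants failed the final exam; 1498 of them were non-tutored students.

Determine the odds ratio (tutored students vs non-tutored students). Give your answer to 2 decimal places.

0.58

tutored students with the outcome: 2285 − 1498 = 787
tutored students without the outcome: 3589 − 787 = 2802
non-tutored students without the outcome: 4582 − 1498 = 3084
odds, tutored students = 787/2802 = 0.2809
odds, non-tutored students = 1498/3084 = 0.4857
OR = 0.2809 / 0.4857 = 0.58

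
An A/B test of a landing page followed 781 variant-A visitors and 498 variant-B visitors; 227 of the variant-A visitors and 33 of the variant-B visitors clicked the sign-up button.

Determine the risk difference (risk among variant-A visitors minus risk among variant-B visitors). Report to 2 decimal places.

0.22

risk, variant-A visitors = 227/781 = 0.2907
risk, variant-B visitors = 33/498 = 0.0663
risk difference = 0.2907 − 0.0663 = 0.22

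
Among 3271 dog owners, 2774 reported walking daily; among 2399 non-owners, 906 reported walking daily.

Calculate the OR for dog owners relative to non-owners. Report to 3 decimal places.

OR = (2774 × 1493) / (497 × 906) = 4141582/450282 ≈ 9.198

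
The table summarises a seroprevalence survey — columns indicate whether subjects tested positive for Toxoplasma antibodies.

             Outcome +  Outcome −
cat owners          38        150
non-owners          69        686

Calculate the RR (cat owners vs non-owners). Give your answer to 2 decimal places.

RR: 2.21

risk, cat owners = 38/188 = 0.2021
risk, non-owners = 69/755 = 0.0914
RR = 0.2021 / 0.0914 = 2.21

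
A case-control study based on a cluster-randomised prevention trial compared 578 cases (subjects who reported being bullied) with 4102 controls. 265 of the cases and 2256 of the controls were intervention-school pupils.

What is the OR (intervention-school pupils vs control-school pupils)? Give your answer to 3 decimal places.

OR = (265 × 1846) / (2256 × 313) = 489190/706128 ≈ 0.693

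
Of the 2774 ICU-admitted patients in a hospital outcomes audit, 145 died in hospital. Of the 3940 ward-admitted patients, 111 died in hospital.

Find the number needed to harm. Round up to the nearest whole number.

NNH: 42

risk, ICU-admitted patients = 145/2774 = 0.052271
risk, ward-admitted patients = 111/3940 = 0.028173
absolute risk difference = 0.024098
1 / 0.024098 = 41.497 → round up → 42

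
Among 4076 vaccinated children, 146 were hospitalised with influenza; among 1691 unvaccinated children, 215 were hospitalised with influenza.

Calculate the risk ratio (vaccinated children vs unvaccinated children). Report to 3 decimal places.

risk, vaccinated children = 146/4076 = 0.03582
risk, unvaccinated children = 215/1691 = 0.12714
RR = 0.03582 / 0.12714 = 0.282

RR = 0.282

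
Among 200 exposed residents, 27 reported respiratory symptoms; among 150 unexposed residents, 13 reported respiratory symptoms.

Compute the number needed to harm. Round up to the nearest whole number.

risk, exposed residents = 27/200 = 0.135000
risk, unexposed residents = 13/150 = 0.086667
absolute risk difference = 0.048333
1 / 0.048333 = 20.690 → round up → 21

21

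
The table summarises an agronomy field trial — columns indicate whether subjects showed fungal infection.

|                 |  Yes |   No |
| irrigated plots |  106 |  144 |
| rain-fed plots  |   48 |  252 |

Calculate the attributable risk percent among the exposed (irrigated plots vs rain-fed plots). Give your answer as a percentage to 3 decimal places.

62.264%

risk, irrigated plots = 106/250 = 0.4240
risk, rain-fed plots = 48/300 = 0.1600
AR% = (0.4240 − 0.1600) / 0.4240 = 0.6226 → 62.264%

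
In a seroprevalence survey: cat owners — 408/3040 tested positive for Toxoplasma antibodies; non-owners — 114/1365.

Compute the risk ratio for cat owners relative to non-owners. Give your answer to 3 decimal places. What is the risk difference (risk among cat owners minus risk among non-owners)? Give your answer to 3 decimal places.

risk, cat owners = 408/3040 = 0.1342
risk, non-owners = 114/1365 = 0.0835
RR = 0.1342 / 0.0835 = 1.607
risk difference = 0.1342 − 0.0835 = 0.051

RR = 1.607; RD = 0.051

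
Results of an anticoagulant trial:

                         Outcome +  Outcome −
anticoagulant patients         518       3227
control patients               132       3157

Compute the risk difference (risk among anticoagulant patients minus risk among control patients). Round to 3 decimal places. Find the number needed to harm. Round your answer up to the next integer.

risk, anticoagulant patients = 518/3745 = 0.13832
risk, control patients = 132/3289 = 0.04013
risk difference = 0.13832 − 0.04013 = 0.098
absolute risk difference = 0.098184
1 / 0.098184 = 10.185 → round up → 11

RD = 0.098; NNH = 11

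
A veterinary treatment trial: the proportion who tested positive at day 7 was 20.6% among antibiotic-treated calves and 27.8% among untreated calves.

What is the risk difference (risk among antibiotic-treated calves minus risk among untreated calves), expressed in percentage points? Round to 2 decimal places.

risk difference = 0.2060 − 0.2780 = -0.0720 → -7.20 percentage points

RD = -7.20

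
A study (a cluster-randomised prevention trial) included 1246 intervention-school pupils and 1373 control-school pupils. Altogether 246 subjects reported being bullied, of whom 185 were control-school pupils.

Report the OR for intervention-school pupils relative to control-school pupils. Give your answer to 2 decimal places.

intervention-school pupils with the outcome: 246 − 185 = 61
intervention-school pupils without the outcome: 1246 − 61 = 1185
control-school pupils without the outcome: 1373 − 185 = 1188
odds, intervention-school pupils = 61/1185 = 0.05148
odds, control-school pupils = 185/1188 = 0.15572
OR = 0.05148 / 0.15572 = 0.33

0.33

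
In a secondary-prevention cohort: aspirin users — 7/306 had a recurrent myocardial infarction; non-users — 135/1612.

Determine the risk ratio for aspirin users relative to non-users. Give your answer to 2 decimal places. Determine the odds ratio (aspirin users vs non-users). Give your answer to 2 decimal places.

RR = 0.27; OR = 0.26

risk, aspirin users = 7/306 = 0.02288
risk, non-users = 135/1612 = 0.08375
RR = 0.02288 / 0.08375 = 0.27
OR = (7 × 1477) / (299 × 135) = 10339/40365 ≈ 0.26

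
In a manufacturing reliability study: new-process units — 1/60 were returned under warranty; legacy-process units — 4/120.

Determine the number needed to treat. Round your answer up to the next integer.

NNT ≈ 60

risk, new-process units = 1/60 = 0.016667
risk, legacy-process units = 4/120 = 0.033333
absolute risk difference = 0.016667
1 / 0.016667 = 59.999 → round up → 60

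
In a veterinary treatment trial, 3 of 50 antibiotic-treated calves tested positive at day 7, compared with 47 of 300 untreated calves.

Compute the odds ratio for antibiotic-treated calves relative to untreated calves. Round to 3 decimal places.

OR = (3 × 253) / (47 × 47) = 759/2209 ≈ 0.344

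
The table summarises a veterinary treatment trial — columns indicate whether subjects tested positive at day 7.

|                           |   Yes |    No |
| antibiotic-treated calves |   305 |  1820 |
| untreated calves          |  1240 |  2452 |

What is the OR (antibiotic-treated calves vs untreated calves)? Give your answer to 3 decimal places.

odds, antibiotic-treated calves = 305/1820 = 0.1676
odds, untreated calves = 1240/2452 = 0.5057
OR = 0.1676 / 0.5057 = 0.331

0.331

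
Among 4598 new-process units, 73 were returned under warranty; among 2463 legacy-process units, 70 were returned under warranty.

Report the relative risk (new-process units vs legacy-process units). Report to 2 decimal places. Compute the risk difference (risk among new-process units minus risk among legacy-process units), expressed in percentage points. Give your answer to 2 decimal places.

RR = 0.56; RD = -1.25

risk, new-process units = 73/4598 = 0.01588
risk, legacy-process units = 70/2463 = 0.02842
RR = 0.01588 / 0.02842 = 0.56
risk difference = 0.01588 − 0.02842 = -0.01254 → -1.25 percentage points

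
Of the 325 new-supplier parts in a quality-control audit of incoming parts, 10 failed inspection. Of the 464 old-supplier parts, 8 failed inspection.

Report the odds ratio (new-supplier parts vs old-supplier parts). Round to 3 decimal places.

OR = (10 × 456) / (315 × 8) = 4560/2520 ≈ 1.810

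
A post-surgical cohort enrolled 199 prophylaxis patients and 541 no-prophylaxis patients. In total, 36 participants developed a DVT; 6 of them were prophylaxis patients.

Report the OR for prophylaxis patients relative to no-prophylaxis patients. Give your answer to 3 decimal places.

OR ≈ 0.530

prophylaxis patients without the outcome: 199 − 6 = 193
no-prophylaxis patients with the outcome: 36 − 6 = 30
no-prophylaxis patients without the outcome: 541 − 30 = 511
OR = (6 × 511) / (193 × 30) = 3066/5790 ≈ 0.530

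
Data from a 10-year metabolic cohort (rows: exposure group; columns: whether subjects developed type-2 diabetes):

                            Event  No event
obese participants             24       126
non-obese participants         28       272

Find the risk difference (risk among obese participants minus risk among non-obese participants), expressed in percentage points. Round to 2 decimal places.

RD: 6.67

risk, obese participants = 24/150 = 0.1600
risk, non-obese participants = 28/300 = 0.0933
risk difference = 0.1600 − 0.0933 = 0.0667 → 6.67 percentage points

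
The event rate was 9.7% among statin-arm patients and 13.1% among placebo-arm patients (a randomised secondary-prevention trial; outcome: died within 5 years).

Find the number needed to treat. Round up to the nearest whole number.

absolute risk difference = 0.034000
1 / 0.034000 = 29.412 → round up → 30

30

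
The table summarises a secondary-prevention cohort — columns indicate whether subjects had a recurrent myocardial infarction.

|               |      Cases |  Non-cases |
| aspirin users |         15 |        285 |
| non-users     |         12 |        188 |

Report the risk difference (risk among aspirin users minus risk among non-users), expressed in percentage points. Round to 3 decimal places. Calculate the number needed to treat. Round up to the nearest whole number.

RD = -1.000; NNT = 100

risk, aspirin users = 15/300 = 0.0500
risk, non-users = 12/200 = 0.0600
risk difference = 0.0500 − 0.0600 = -0.0100 → -1.000 percentage points
absolute risk difference = 0.010000
1 / 0.010000 = 100.000 → round up → 100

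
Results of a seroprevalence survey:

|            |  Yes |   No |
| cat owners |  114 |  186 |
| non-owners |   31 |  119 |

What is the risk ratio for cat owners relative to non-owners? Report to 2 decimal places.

RR ≈ 1.84

risk, cat owners = 114/300 = 0.3800
risk, non-owners = 31/150 = 0.2067
RR = 0.3800 / 0.2067 = 1.84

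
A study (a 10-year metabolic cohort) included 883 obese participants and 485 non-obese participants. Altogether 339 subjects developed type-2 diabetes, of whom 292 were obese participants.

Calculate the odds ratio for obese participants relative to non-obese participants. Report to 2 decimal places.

obese participants without the outcome: 883 − 292 = 591
non-obese participants with the outcome: 339 − 292 = 47
non-obese participants without the outcome: 485 − 47 = 438
OR = (292 × 438) / (591 × 47) = 127896/27777 ≈ 4.60

4.60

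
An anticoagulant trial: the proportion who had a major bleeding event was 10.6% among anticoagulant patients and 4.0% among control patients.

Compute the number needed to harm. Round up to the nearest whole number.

NNH = 16

absolute risk difference = 0.066000
1 / 0.066000 = 15.152 → round up → 16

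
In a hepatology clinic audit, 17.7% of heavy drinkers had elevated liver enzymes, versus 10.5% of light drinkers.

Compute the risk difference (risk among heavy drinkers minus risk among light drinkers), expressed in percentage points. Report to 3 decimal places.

risk difference = 0.1770 − 0.1050 = 0.0720 → 7.200 percentage points

RD: 7.200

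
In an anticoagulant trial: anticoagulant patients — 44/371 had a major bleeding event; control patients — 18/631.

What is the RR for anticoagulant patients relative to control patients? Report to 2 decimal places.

4.16

risk, anticoagulant patients = 44/371 = 0.11860
risk, control patients = 18/631 = 0.02853
RR = 0.11860 / 0.02853 = 4.16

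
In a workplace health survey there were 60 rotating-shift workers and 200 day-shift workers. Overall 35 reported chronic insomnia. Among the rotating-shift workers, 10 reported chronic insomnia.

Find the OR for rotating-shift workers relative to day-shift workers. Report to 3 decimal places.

OR = 1.400

rotating-shift workers without the outcome: 60 − 10 = 50
day-shift workers with the outcome: 35 − 10 = 25
day-shift workers without the outcome: 200 − 25 = 175
odds, rotating-shift workers = 10/50 = 0.2000
odds, day-shift workers = 25/175 = 0.1429
OR = 0.2000 / 0.1429 = 1.400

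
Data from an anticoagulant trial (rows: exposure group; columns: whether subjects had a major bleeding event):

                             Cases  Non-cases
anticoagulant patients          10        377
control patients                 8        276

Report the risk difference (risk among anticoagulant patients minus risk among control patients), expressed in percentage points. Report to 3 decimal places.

RD ≈ -0.233

risk, anticoagulant patients = 10/387 = 0.02584
risk, control patients = 8/284 = 0.02817
risk difference = 0.02584 − 0.02817 = -0.00233 → -0.233 percentage points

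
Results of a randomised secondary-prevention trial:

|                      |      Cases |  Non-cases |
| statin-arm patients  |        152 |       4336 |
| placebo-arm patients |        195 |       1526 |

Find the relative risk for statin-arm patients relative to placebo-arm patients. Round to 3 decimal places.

risk, statin-arm patients = 152/4488 = 0.03387
risk, placebo-arm patients = 195/1721 = 0.11331
RR = 0.03387 / 0.11331 = 0.299

RR ≈ 0.299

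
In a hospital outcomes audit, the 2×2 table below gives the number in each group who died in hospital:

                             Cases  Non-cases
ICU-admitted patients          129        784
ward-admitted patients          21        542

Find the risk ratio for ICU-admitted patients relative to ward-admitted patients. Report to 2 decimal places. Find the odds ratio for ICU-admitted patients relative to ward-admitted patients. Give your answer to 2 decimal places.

RR = 3.79; OR = 4.25

risk, ICU-admitted patients = 129/913 = 0.14129
risk, ward-admitted patients = 21/563 = 0.03730
RR = 0.14129 / 0.03730 = 3.79
odds, ICU-admitted patients = 129/784 = 0.16454
odds, ward-admitted patients = 21/542 = 0.03875
OR = 0.16454 / 0.03875 = 4.25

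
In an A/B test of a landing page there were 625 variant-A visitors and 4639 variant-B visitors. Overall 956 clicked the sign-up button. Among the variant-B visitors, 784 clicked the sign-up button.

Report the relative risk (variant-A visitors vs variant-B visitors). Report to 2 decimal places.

1.63

variant-A visitors with the outcome: 956 − 784 = 172
variant-A visitors without the outcome: 625 − 172 = 453
variant-B visitors without the outcome: 4639 − 784 = 3855
risk, variant-A visitors = 172/625 = 0.2752
risk, variant-B visitors = 784/4639 = 0.1690
RR = 0.2752 / 0.1690 = 1.63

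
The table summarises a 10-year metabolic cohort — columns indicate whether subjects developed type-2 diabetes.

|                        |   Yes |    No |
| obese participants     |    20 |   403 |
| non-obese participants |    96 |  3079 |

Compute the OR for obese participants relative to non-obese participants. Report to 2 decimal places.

OR = (20 × 3079) / (403 × 96) = 61580/38688 ≈ 1.59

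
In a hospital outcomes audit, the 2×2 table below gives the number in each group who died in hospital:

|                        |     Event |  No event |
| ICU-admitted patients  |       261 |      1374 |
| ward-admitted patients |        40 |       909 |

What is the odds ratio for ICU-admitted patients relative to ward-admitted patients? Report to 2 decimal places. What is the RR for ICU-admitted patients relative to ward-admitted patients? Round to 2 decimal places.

OR = 4.32; RR = 3.79

OR = (261 × 909) / (1374 × 40) = 237249/54960 ≈ 4.32
risk, ICU-admitted patients = 261/1635 = 0.15963
risk, ward-admitted patients = 40/949 = 0.04215
RR = 0.15963 / 0.04215 = 3.79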